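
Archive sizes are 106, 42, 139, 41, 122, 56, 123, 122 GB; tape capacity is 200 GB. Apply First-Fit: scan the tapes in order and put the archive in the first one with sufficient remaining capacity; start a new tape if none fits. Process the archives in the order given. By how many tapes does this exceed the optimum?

0

First-Fit: [106,42,41] [139,56] [122] [123] [122] → 5 tapes.
5 archives exceed 100 GB (half the capacity), and no two of those can share a tape, so at least 5 tapes are needed.
So 5 is already optimal.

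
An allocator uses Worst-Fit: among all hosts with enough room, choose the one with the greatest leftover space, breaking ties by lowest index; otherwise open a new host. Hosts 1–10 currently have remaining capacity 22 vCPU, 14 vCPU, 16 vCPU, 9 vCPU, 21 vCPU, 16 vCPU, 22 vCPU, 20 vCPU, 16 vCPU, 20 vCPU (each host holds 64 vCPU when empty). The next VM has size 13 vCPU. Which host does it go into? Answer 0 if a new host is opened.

1

Hosts with room: host 1 (22 vCPU), host 2 (14 vCPU), host 3 (16 vCPU), host 5 (21 vCPU), host 6 (16 vCPU), host 7 (22 vCPU), host 8 (20 vCPU), host 9 (16 vCPU), host 10 (20 vCPU).
Most room is host 1 with 22 vCPU free.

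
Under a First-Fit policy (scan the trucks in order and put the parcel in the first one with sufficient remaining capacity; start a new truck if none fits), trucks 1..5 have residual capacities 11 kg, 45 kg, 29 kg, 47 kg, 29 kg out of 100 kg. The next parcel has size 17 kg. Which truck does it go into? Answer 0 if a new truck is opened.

Trucks with room: truck 2 (45 kg), truck 3 (29 kg), truck 4 (47 kg), truck 5 (29 kg).
The first with room is truck 2.

2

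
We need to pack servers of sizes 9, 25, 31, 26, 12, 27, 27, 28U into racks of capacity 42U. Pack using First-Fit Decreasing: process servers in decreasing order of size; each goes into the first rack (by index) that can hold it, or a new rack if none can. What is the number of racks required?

Sorted descending: 31, 28, 27, 27, 26, 25, 12, 9.
rack 1: place 31U, 11U left
rack 2: place 28U, 14U left
rack 3: place 27U, 15U left
rack 4: place 27U, 15U left
rack 5: place 26U, 16U left
rack 6: place 25U, 17U left
rack 2: place 12U, 2U left
rack 1: place 9U, 2U left
Final racks: [31,9] [28,12] [27] [27] [26] [25].

6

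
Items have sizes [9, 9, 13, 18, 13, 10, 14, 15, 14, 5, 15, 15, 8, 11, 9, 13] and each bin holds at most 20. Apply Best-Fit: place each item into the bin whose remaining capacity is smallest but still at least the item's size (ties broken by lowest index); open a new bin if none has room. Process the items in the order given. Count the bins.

bin 1: place 9, 11 left
bin 1: place 9, 2 left
bin 2: place 13, 7 left
bin 3: place 18, 2 left
bin 4: place 13, 7 left
bin 5: place 10, 10 left
bin 6: place 14, 6 left
bin 7: place 15, 5 left
bin 8: place 14, 6 left
bin 7: place 5, 0 left
bin 9: place 15, 5 left
bin 10: place 15, 5 left
bin 5: place 8, 2 left
bin 11: place 11, 9 left
bin 11: place 9, 0 left
bin 12: place 13, 7 left
Final bins: [9,9] [13] [18] [13] [10,8] [14] [15,5] [14] [15] [15] [11,9] [13].

12 bins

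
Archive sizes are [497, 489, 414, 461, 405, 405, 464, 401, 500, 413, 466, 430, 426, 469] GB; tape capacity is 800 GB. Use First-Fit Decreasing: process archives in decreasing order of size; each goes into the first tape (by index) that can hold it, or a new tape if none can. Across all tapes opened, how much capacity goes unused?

4960

Sorted descending: 500, 497, 489, 469, 466, 464, 461, 430, 426, 414, 413, 405, 405, 401.
500 GB → tape 1 (remaining 300 GB)
497 GB → tape 2 (remaining 303 GB)
489 GB → tape 3 (remaining 311 GB)
469 GB → tape 4 (remaining 331 GB)
466 GB → tape 5 (remaining 334 GB)
464 GB → tape 6 (remaining 336 GB)
461 GB → tape 7 (remaining 339 GB)
430 GB → tape 8 (remaining 370 GB)
426 GB → tape 9 (remaining 374 GB)
414 GB → tape 10 (remaining 386 GB)
413 GB → tape 11 (remaining 387 GB)
405 GB → tape 12 (remaining 395 GB)
405 GB → tape 13 (remaining 395 GB)
401 GB → tape 14 (remaining 399 GB)
14 tapes × 800 GB = 11200 GB; used 6240 GB; unused 4960 GB.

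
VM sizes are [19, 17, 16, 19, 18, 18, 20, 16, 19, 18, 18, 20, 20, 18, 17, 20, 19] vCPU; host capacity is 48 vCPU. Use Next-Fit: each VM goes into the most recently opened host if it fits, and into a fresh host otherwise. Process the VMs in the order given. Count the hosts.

Put 19 vCPU in host 1; 29 vCPU remain.
Put 17 vCPU in host 1; 12 vCPU remain.
Put 16 vCPU in host 2; 32 vCPU remain.
Put 19 vCPU in host 2; 13 vCPU remain.
Put 18 vCPU in host 3; 30 vCPU remain.
Put 18 vCPU in host 3; 12 vCPU remain.
Put 20 vCPU in host 4; 28 vCPU remain.
Put 16 vCPU in host 4; 12 vCPU remain.
Put 19 vCPU in host 5; 29 vCPU remain.
Put 18 vCPU in host 5; 11 vCPU remain.
Put 18 vCPU in host 6; 30 vCPU remain.
Put 20 vCPU in host 6; 10 vCPU remain.
Put 20 vCPU in host 7; 28 vCPU remain.
Put 18 vCPU in host 7; 10 vCPU remain.
Put 17 vCPU in host 8; 31 vCPU remain.
Put 20 vCPU in host 8; 11 vCPU remain.
Put 19 vCPU in host 9; 29 vCPU remain.
Final hosts: [19,17] [16,19] [18,18] [20,16] [19,18] [18,20] [20,18] [17,20] [19].

9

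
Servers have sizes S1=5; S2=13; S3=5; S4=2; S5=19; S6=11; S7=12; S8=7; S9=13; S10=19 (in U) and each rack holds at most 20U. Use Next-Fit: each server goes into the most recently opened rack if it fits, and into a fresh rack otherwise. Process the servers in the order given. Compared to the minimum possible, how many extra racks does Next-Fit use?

Next-Fit: [5,13] [5,2] [19] [11] [12,7] [13] [19] → 7 racks.
Total size 106U; any packing needs at least ⌈106/20⌉ = 6 racks.
An optimal packing achieves that bound: [19] [19] [13,7] [13,5,2] [12,5] [11] → 6 racks.
Excess: 7 − 6 = 1.

1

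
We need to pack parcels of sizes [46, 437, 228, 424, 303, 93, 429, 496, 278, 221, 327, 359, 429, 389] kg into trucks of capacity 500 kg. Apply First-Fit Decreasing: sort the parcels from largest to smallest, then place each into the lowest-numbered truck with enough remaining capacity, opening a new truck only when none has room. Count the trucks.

11 trucks

Sorted descending: 496, 437, 429, 429, 424, 389, 359, 327, 303, 278, 228, 221, 93, 46.
496 kg → truck 1 (remaining 4 kg)
437 kg → truck 2 (remaining 63 kg)
429 kg → truck 3 (remaining 71 kg)
429 kg → truck 4 (remaining 71 kg)
424 kg → truck 5 (remaining 76 kg)
389 kg → truck 6 (remaining 111 kg)
359 kg → truck 7 (remaining 141 kg)
327 kg → truck 8 (remaining 173 kg)
303 kg → truck 9 (remaining 197 kg)
278 kg → truck 10 (remaining 222 kg)
228 kg → truck 11 (remaining 272 kg)
221 kg → truck 10 (remaining 1 kg)
93 kg → truck 6 (remaining 18 kg)
46 kg → truck 2 (remaining 17 kg)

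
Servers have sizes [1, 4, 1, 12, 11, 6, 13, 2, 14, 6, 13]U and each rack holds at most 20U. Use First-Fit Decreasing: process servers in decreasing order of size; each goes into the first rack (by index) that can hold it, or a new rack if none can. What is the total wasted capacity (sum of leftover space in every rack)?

Sorted descending: 14, 13, 13, 12, 11, 6, 6, 4, 2, 1, 1.
14U → rack 1 (remaining 6U)
13U → rack 2 (remaining 7U)
13U → rack 3 (remaining 7U)
12U → rack 4 (remaining 8U)
11U → rack 5 (remaining 9U)
6U → rack 1 (remaining 0U)
6U → rack 2 (remaining 1U)
4U → rack 3 (remaining 3U)
2U → rack 3 (remaining 1U)
1U → rack 2 (remaining 0U)
1U → rack 3 (remaining 0U)
5 racks × 20U = 100U; used 83U; unused 17U.

17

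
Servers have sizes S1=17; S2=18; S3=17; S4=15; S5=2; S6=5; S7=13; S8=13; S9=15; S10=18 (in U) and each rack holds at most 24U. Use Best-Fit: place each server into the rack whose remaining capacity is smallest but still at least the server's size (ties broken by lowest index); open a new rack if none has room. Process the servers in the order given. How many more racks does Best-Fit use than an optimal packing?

Best-Fit: [17,5] [18,2] [17] [15] [13] [13] [15] [18] → 8 racks.
8 servers exceed 12U (half the capacity), and no two of those can share a rack, so at least 8 racks are needed.
So 8 is already optimal.

0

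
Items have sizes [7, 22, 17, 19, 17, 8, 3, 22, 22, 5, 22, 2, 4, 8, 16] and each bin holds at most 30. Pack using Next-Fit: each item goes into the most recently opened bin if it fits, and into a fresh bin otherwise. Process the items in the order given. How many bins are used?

8 bins

Put 7 in bin 1; 23 remain.
Put 22 in bin 1; 1 remain.
Put 17 in bin 2; 13 remain.
Put 19 in bin 3; 11 remain.
Put 17 in bin 4; 13 remain.
Put 8 in bin 4; 5 remain.
Put 3 in bin 4; 2 remain.
Put 22 in bin 5; 8 remain.
Put 22 in bin 6; 8 remain.
Put 5 in bin 6; 3 remain.
Put 22 in bin 7; 8 remain.
Put 2 in bin 7; 6 remain.
Put 4 in bin 7; 2 remain.
Put 8 in bin 8; 22 remain.
Put 16 in bin 8; 6 remain.
Final bins: [7,22] [17] [19] [17,8,3] [22] [22,5] [22,2,4] [8,16].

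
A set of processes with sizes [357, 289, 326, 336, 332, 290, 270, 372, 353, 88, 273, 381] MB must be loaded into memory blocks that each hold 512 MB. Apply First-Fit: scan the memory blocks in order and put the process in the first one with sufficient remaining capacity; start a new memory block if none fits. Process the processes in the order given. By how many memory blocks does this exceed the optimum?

First-Fit: [357,88] [289] [326] [336] [332] [290] [270] [372] [353] [273] [381] → 11 memory blocks.
11 processes exceed 256 MB (half the capacity), and no two of those can share a memory block, so at least 11 memory blocks are needed.
So 11 is already optimal.

0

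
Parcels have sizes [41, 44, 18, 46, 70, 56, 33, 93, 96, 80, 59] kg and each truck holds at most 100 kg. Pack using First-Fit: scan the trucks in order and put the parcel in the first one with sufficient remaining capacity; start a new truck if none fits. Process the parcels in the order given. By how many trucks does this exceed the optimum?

First-Fit: [41,44] [18,46,33] [70] [56] [93] [96] [80] [59] → 8 trucks.
Total size 636 kg; any packing needs at least ⌈636/100⌉ = 7 trucks.
An optimal packing achieves that bound: [96] [93] [80,18] [70] [59,41] [56,44] [46,33] → 7 trucks.
Excess: 8 − 7 = 1.

1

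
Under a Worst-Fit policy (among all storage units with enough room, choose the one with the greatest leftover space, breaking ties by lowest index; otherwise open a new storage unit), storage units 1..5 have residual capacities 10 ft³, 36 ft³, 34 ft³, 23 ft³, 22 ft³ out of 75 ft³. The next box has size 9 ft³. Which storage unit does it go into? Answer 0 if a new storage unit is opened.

Storage units with room: storage unit 1 (10 ft³), storage unit 2 (36 ft³), storage unit 3 (34 ft³), storage unit 4 (23 ft³), storage unit 5 (22 ft³).
Most room is storage unit 2 with 36 ft³ free.

2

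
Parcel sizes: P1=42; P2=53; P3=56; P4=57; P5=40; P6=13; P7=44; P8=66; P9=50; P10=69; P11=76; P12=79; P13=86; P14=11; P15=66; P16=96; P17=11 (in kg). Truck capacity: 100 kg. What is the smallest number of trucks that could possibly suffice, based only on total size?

10

Total size = 42 + 53 + 56 + 57 + 40 + 13 + 44 + 66 + 50 + 69 + 76 + 79 + 86 + 11 + 66 + 96 + 11 = 915 kg.
⌈915 / 100⌉ = 10.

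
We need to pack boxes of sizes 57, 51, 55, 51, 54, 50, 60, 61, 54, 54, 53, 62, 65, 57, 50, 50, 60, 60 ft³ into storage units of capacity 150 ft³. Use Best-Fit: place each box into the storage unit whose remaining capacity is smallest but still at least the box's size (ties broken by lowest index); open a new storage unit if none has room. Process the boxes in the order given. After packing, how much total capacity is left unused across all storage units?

57 ft³ → storage unit 1 (remaining 93 ft³)
51 ft³ → storage unit 1 (remaining 42 ft³)
55 ft³ → storage unit 2 (remaining 95 ft³)
51 ft³ → storage unit 2 (remaining 44 ft³)
54 ft³ → storage unit 3 (remaining 96 ft³)
50 ft³ → storage unit 3 (remaining 46 ft³)
60 ft³ → storage unit 4 (remaining 90 ft³)
61 ft³ → storage unit 4 (remaining 29 ft³)
54 ft³ → storage unit 5 (remaining 96 ft³)
54 ft³ → storage unit 5 (remaining 42 ft³)
53 ft³ → storage unit 6 (remaining 97 ft³)
62 ft³ → storage unit 6 (remaining 35 ft³)
65 ft³ → storage unit 7 (remaining 85 ft³)
57 ft³ → storage unit 7 (remaining 28 ft³)
50 ft³ → storage unit 8 (remaining 100 ft³)
50 ft³ → storage unit 8 (remaining 50 ft³)
60 ft³ → storage unit 9 (remaining 90 ft³)
60 ft³ → storage unit 9 (remaining 30 ft³)
9 storage units × 150 ft³ = 1350 ft³; used 1004 ft³; unused 346 ft³.

346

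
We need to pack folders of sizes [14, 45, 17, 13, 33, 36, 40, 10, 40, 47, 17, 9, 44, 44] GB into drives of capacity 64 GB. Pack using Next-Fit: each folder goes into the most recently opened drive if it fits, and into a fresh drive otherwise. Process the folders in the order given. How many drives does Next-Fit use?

8

Put 14 GB in drive 1; 50 GB remain.
Put 45 GB in drive 1; 5 GB remain.
Put 17 GB in drive 2; 47 GB remain.
Put 13 GB in drive 2; 34 GB remain.
Put 33 GB in drive 2; 1 GB remain.
Put 36 GB in drive 3; 28 GB remain.
Put 40 GB in drive 4; 24 GB remain.
Put 10 GB in drive 4; 14 GB remain.
Put 40 GB in drive 5; 24 GB remain.
Put 47 GB in drive 6; 17 GB remain.
Put 17 GB in drive 6; 0 GB remain.
Put 9 GB in drive 7; 55 GB remain.
Put 44 GB in drive 7; 11 GB remain.
Put 44 GB in drive 8; 20 GB remain.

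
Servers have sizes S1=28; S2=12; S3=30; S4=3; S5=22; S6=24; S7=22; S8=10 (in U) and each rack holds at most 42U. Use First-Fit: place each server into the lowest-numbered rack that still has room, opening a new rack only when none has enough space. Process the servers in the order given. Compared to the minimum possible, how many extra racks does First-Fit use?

First-Fit: [28,12] [30,3] [22,10] [24] [22] → 5 racks.
5 servers exceed 21U (half the capacity), and no two of those can share a rack, so at least 5 racks are needed.
So 5 is already optimal.

0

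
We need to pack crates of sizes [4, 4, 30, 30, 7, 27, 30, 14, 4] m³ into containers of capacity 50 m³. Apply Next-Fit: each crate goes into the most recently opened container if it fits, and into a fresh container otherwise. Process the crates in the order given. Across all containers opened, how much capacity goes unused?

50

4 m³ → container 1 (remaining 46 m³)
4 m³ → container 1 (remaining 42 m³)
30 m³ → container 1 (remaining 12 m³)
30 m³ → container 2 (remaining 20 m³)
7 m³ → container 2 (remaining 13 m³)
27 m³ → container 3 (remaining 23 m³)
30 m³ → container 4 (remaining 20 m³)
14 m³ → container 4 (remaining 6 m³)
4 m³ → container 4 (remaining 2 m³)
4 containers × 50 m³ = 200 m³; used 150 m³; unused 50 m³.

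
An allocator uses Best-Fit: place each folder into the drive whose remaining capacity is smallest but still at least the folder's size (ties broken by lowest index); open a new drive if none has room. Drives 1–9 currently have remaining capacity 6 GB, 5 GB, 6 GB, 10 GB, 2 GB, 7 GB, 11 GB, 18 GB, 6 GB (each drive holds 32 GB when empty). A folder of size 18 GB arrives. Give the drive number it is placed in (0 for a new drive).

Drives with room: drive 8 (18 GB).
Tightest fit is drive 8 with 18 GB free.

8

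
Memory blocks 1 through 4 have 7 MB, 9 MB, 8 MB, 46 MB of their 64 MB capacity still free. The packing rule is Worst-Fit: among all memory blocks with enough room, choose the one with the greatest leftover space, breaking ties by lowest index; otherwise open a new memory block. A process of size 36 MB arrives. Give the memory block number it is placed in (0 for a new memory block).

4

Memory blocks with room: memory block 4 (46 MB).
Most room is memory block 4 with 46 MB free.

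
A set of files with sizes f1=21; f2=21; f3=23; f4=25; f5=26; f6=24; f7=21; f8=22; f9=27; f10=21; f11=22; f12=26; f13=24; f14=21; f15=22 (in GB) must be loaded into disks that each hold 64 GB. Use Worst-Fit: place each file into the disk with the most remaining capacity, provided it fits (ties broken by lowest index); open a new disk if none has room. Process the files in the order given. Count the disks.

7 disks

f1 (21 GB) → disk 1 (remaining 43 GB)
f2 (21 GB) → disk 1 (remaining 22 GB)
f3 (23 GB) → disk 2 (remaining 41 GB)
f4 (25 GB) → disk 2 (remaining 16 GB)
f5 (26 GB) → disk 3 (remaining 38 GB)
f6 (24 GB) → disk 3 (remaining 14 GB)
f7 (21 GB) → disk 1 (remaining 1 GB)
f8 (22 GB) → disk 4 (remaining 42 GB)
f9 (27 GB) → disk 4 (remaining 15 GB)
f10 (21 GB) → disk 5 (remaining 43 GB)
f11 (22 GB) → disk 5 (remaining 21 GB)
f12 (26 GB) → disk 6 (remaining 38 GB)
f13 (24 GB) → disk 6 (remaining 14 GB)
f14 (21 GB) → disk 5 (remaining 0 GB)
f15 (22 GB) → disk 7 (remaining 42 GB)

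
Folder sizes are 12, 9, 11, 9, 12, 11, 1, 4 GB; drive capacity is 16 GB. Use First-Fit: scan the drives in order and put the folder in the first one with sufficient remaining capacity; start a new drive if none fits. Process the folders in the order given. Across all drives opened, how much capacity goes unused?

27

drive 1: place 12 GB, 4 GB left
drive 2: place 9 GB, 7 GB left
drive 3: place 11 GB, 5 GB left
drive 4: place 9 GB, 7 GB left
drive 5: place 12 GB, 4 GB left
drive 6: place 11 GB, 5 GB left
drive 1: place 1 GB, 3 GB left
drive 2: place 4 GB, 3 GB left
6 drives × 16 GB = 96 GB; used 69 GB; unused 27 GB.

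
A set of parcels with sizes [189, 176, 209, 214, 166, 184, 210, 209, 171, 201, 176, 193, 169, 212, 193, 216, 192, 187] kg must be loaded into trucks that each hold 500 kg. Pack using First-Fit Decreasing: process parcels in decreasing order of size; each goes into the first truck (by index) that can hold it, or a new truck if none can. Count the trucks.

Sorted descending: 216, 214, 212, 210, 209, 209, 201, 193, 193, 192, 189, 187, 184, 176, 176, 171, 169, 166.
truck 1: place 216 kg, 284 kg left
truck 1: place 214 kg, 70 kg left
truck 2: place 212 kg, 288 kg left
truck 2: place 210 kg, 78 kg left
truck 3: place 209 kg, 291 kg left
truck 3: place 209 kg, 82 kg left
truck 4: place 201 kg, 299 kg left
truck 4: place 193 kg, 106 kg left
truck 5: place 193 kg, 307 kg left
truck 5: place 192 kg, 115 kg left
truck 6: place 189 kg, 311 kg left
truck 6: place 187 kg, 124 kg left
truck 7: place 184 kg, 316 kg left
truck 7: place 176 kg, 140 kg left
truck 8: place 176 kg, 324 kg left
truck 8: place 171 kg, 153 kg left
truck 9: place 169 kg, 331 kg left
truck 9: place 166 kg, 165 kg left

9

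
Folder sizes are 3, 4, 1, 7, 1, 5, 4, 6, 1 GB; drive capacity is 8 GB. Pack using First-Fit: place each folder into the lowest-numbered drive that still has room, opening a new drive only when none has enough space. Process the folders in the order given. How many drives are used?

5 drives

drive 1: place 3 GB, 5 GB left
drive 1: place 4 GB, 1 GB left
drive 1: place 1 GB, 0 GB left
drive 2: place 7 GB, 1 GB left
drive 2: place 1 GB, 0 GB left
drive 3: place 5 GB, 3 GB left
drive 4: place 4 GB, 4 GB left
drive 5: place 6 GB, 2 GB left
drive 3: place 1 GB, 2 GB left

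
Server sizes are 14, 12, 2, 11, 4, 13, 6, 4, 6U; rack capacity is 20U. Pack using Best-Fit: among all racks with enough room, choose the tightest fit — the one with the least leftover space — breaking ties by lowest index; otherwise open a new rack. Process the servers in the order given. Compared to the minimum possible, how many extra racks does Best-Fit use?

0

Best-Fit: [14,2,4] [12,4] [11,6] [13,6] → 4 racks.
Total size 72U; any packing needs at least ⌈72/20⌉ = 4 racks.
So 4 is already optimal.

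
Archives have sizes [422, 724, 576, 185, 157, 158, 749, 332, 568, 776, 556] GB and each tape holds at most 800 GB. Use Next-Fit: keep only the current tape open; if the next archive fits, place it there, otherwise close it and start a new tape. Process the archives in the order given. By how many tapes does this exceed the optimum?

Next-Fit: [422] [724] [576,185] [157,158] [749] [332] [568] [776] [556] → 9 tapes.
Total size 5203 GB; any packing needs at least ⌈5203/800⌉ = 7 tapes.
An optimal packing achieves that bound: [776] [749] [724] [576,185] [568,158] [556,157] [422,332] → 7 tapes.
Excess: 9 − 7 = 2.

2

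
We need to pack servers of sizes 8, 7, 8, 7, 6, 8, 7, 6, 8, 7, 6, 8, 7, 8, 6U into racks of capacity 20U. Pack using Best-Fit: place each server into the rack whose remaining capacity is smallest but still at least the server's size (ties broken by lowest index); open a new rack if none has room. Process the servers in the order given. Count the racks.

rack 1: place 8U, 12U left
rack 1: place 7U, 5U left
rack 2: place 8U, 12U left
rack 2: place 7U, 5U left
rack 3: place 6U, 14U left
rack 3: place 8U, 6U left
rack 4: place 7U, 13U left
rack 3: place 6U, 0U left
rack 4: place 8U, 5U left
rack 5: place 7U, 13U left
rack 5: place 6U, 7U left
rack 6: place 8U, 12U left
rack 5: place 7U, 0U left
rack 6: place 8U, 4U left
rack 7: place 6U, 14U left
Final racks: [8,7] [8,7] [6,8,6] [7,8] [7,6,7] [8,8] [6].

7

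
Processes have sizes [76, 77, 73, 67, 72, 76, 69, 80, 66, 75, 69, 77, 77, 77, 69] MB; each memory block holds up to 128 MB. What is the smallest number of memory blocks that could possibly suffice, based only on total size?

9

Total size = 76 + 77 + 73 + 67 + 72 + 76 + 69 + 80 + 66 + 75 + 69 + 77 + 77 + 77 + 69 = 1100 MB.
⌈1100 / 128⌉ = 9.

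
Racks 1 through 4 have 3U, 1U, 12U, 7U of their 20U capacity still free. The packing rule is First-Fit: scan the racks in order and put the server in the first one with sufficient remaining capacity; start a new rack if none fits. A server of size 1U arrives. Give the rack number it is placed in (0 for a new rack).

Racks with room: rack 1 (3U), rack 2 (1U), rack 3 (12U), rack 4 (7U).
The first with room is rack 1.

1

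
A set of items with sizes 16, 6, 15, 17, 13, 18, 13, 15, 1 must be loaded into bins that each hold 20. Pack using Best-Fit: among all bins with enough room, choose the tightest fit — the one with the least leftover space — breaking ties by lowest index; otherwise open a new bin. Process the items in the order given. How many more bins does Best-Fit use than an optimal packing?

0

Best-Fit: [16] [6,13,1] [15] [17] [18] [13] [15] → 7 bins.
7 items exceed 10 (half the capacity), and no two of those can share a bin, so at least 7 bins are needed.
So 7 is already optimal.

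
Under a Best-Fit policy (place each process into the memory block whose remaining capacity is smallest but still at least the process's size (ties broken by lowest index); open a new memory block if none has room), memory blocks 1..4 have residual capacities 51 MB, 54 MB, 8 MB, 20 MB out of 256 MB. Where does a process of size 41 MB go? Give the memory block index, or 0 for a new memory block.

1

Memory blocks with room: memory block 1 (51 MB), memory block 2 (54 MB).
Tightest fit is memory block 1 with 51 MB free.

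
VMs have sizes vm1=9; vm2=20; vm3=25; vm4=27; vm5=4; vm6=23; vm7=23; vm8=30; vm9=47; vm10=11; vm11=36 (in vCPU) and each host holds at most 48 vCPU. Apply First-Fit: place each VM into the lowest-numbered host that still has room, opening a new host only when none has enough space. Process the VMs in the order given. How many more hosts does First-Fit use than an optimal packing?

First-Fit: [9,20,4,11] [25,23] [27] [23] [30] [47] [36] → 7 hosts.
Total size 255 vCPU; any packing needs at least ⌈255/48⌉ = 6 hosts.
An optimal packing achieves that bound: [47] [36,11] [30,9,4] [27,20] [25,23] [23] → 6 hosts.
Excess: 7 − 6 = 1.

1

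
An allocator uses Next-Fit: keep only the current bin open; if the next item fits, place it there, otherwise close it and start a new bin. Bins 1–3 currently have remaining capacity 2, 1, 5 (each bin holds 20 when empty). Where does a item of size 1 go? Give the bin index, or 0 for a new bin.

3

Next-Fit only looks at bin 3, which has 5 free.
1 fits there.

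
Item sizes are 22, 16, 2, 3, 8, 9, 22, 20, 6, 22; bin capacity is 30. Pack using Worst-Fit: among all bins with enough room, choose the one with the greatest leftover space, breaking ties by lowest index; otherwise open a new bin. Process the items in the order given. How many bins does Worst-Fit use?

5

22 → bin 1 (remaining 8)
16 → bin 2 (remaining 14)
2 → bin 2 (remaining 12)
3 → bin 2 (remaining 9)
8 → bin 2 (remaining 1)
9 → bin 3 (remaining 21)
22 → bin 4 (remaining 8)
20 → bin 3 (remaining 1)
6 → bin 1 (remaining 2)
22 → bin 5 (remaining 8)
Final bins: [22,6] [16,2,3,8] [9,20] [22] [22].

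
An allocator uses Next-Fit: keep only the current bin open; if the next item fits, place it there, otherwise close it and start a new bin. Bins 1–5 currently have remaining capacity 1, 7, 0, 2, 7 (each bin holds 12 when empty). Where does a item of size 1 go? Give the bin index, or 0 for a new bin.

Next-Fit only looks at bin 5, which has 7 free.
1 fits there.

5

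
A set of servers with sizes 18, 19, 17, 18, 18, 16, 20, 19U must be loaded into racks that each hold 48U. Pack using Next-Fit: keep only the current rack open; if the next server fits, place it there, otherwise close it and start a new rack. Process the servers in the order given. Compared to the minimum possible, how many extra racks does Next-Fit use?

Next-Fit: [18,19] [17,18] [18,16] [20,19] → 4 racks.
Total size 145U; any packing needs at least ⌈145/48⌉ = 4 racks.
So 4 is already optimal.

0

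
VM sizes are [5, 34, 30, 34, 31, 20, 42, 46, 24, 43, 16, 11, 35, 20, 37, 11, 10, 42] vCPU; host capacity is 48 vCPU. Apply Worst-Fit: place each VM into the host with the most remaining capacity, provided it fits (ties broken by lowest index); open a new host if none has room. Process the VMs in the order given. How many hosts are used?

12

5 vCPU → host 1 (remaining 43 vCPU)
34 vCPU → host 1 (remaining 9 vCPU)
30 vCPU → host 2 (remaining 18 vCPU)
34 vCPU → host 3 (remaining 14 vCPU)
31 vCPU → host 4 (remaining 17 vCPU)
20 vCPU → host 5 (remaining 28 vCPU)
42 vCPU → host 6 (remaining 6 vCPU)
46 vCPU → host 7 (remaining 2 vCPU)
24 vCPU → host 5 (remaining 4 vCPU)
43 vCPU → host 8 (remaining 5 vCPU)
16 vCPU → host 2 (remaining 2 vCPU)
11 vCPU → host 4 (remaining 6 vCPU)
35 vCPU → host 9 (remaining 13 vCPU)
20 vCPU → host 10 (remaining 28 vCPU)
37 vCPU → host 11 (remaining 11 vCPU)
11 vCPU → host 10 (remaining 17 vCPU)
10 vCPU → host 10 (remaining 7 vCPU)
42 vCPU → host 12 (remaining 6 vCPU)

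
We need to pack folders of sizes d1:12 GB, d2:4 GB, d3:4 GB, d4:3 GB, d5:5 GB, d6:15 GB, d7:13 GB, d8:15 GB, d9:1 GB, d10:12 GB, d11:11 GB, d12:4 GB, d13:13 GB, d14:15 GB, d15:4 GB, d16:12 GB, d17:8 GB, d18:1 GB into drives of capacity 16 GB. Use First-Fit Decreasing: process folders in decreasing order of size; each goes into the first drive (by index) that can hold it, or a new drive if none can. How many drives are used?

10 drives

Sorted descending: 15, 15, 15, 13, 13, 12, 12, 12, 11, 8, 5, 4, 4, 4, 4, 3, 1, 1.
15 GB → drive 1 (remaining 1 GB)
15 GB → drive 2 (remaining 1 GB)
15 GB → drive 3 (remaining 1 GB)
13 GB → drive 4 (remaining 3 GB)
13 GB → drive 5 (remaining 3 GB)
12 GB → drive 6 (remaining 4 GB)
12 GB → drive 7 (remaining 4 GB)
12 GB → drive 8 (remaining 4 GB)
11 GB → drive 9 (remaining 5 GB)
8 GB → drive 10 (remaining 8 GB)
5 GB → drive 9 (remaining 0 GB)
4 GB → drive 6 (remaining 0 GB)
4 GB → drive 7 (remaining 0 GB)
4 GB → drive 8 (remaining 0 GB)
4 GB → drive 10 (remaining 4 GB)
3 GB → drive 4 (remaining 0 GB)
1 GB → drive 1 (remaining 0 GB)
1 GB → drive 2 (remaining 0 GB)
Final drives: [15,1] [15,1] [15] [13,3] [13] [12,4] [12,4] [12,4] [11,5] [8,4].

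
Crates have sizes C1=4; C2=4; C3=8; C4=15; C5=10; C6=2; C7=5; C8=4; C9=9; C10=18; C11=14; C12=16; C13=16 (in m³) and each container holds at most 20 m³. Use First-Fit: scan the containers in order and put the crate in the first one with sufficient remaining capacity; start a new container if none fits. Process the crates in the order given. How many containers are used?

8

container 1: place C1 (4 m³), 16 m³ left
container 1: place C2 (4 m³), 12 m³ left
container 1: place C3 (8 m³), 4 m³ left
container 2: place C4 (15 m³), 5 m³ left
container 3: place C5 (10 m³), 10 m³ left
container 1: place C6 (2 m³), 2 m³ left
container 2: place C7 (5 m³), 0 m³ left
container 3: place C8 (4 m³), 6 m³ left
container 4: place C9 (9 m³), 11 m³ left
container 5: place C10 (18 m³), 2 m³ left
container 6: place C11 (14 m³), 6 m³ left
container 7: place C12 (16 m³), 4 m³ left
container 8: place C13 (16 m³), 4 m³ left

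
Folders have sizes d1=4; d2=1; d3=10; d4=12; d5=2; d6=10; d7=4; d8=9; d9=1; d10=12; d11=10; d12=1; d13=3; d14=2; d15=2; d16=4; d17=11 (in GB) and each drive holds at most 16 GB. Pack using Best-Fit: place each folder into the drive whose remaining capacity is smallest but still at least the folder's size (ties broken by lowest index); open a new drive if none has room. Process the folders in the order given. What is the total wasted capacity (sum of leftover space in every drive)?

d1 (4 GB) → drive 1 (remaining 12 GB)
d2 (1 GB) → drive 1 (remaining 11 GB)
d3 (10 GB) → drive 1 (remaining 1 GB)
d4 (12 GB) → drive 2 (remaining 4 GB)
d5 (2 GB) → drive 2 (remaining 2 GB)
d6 (10 GB) → drive 3 (remaining 6 GB)
d7 (4 GB) → drive 3 (remaining 2 GB)
d8 (9 GB) → drive 4 (remaining 7 GB)
d9 (1 GB) → drive 1 (remaining 0 GB)
d10 (12 GB) → drive 5 (remaining 4 GB)
d11 (10 GB) → drive 6 (remaining 6 GB)
d12 (1 GB) → drive 2 (remaining 1 GB)
d13 (3 GB) → drive 5 (remaining 1 GB)
d14 (2 GB) → drive 3 (remaining 0 GB)
d15 (2 GB) → drive 6 (remaining 4 GB)
d16 (4 GB) → drive 6 (remaining 0 GB)
d17 (11 GB) → drive 7 (remaining 5 GB)
7 drives × 16 GB = 112 GB; used 98 GB; unused 14 GB.

14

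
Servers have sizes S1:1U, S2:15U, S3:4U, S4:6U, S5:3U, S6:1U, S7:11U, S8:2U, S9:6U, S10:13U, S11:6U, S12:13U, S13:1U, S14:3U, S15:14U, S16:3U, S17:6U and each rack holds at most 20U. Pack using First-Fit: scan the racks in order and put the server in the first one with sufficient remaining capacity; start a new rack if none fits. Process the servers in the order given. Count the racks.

6

Put S1 (1U) in rack 1; 19U remain.
Put S2 (15U) in rack 1; 4U remain.
Put S3 (4U) in rack 1; 0U remain.
Put S4 (6U) in rack 2; 14U remain.
Put S5 (3U) in rack 2; 11U remain.
Put S6 (1U) in rack 2; 10U remain.
Put S7 (11U) in rack 3; 9U remain.
Put S8 (2U) in rack 2; 8U remain.
Put S9 (6U) in rack 2; 2U remain.
Put S10 (13U) in rack 4; 7U remain.
Put S11 (6U) in rack 3; 3U remain.
Put S12 (13U) in rack 5; 7U remain.
Put S13 (1U) in rack 2; 1U remain.
Put S14 (3U) in rack 3; 0U remain.
Put S15 (14U) in rack 6; 6U remain.
Put S16 (3U) in rack 4; 4U remain.
Put S17 (6U) in rack 5; 1U remain.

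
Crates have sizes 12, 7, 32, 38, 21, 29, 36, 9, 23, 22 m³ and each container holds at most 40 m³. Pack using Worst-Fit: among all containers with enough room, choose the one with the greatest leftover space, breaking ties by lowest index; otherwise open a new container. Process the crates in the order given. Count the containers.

12 m³ → container 1 (remaining 28 m³)
7 m³ → container 1 (remaining 21 m³)
32 m³ → container 2 (remaining 8 m³)
38 m³ → container 3 (remaining 2 m³)
21 m³ → container 1 (remaining 0 m³)
29 m³ → container 4 (remaining 11 m³)
36 m³ → container 5 (remaining 4 m³)
9 m³ → container 4 (remaining 2 m³)
23 m³ → container 6 (remaining 17 m³)
22 m³ → container 7 (remaining 18 m³)
Final containers: [12,7,21] [32] [38] [29,9] [36] [23] [22].

7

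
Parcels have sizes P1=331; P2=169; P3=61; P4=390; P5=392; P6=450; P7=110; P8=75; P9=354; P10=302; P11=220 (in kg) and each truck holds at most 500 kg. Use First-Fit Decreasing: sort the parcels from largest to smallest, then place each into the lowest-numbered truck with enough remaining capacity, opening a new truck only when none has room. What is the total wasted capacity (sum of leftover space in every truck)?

Sorted descending: 450, 392, 390, 354, 331, 302, 220, 169, 110, 75, 61.
Put 450 kg in truck 1; 50 kg remain.
Put 392 kg in truck 2; 108 kg remain.
Put 390 kg in truck 3; 110 kg remain.
Put 354 kg in truck 4; 146 kg remain.
Put 331 kg in truck 5; 169 kg remain.
Put 302 kg in truck 6; 198 kg remain.
Put 220 kg in truck 7; 280 kg remain.
Put 169 kg in truck 5; 0 kg remain.
Put 110 kg in truck 3; 0 kg remain.
Put 75 kg in truck 2; 33 kg remain.
Put 61 kg in truck 4; 85 kg remain.
7 trucks × 500 kg = 3500 kg; used 2854 kg; unused 646 kg.

646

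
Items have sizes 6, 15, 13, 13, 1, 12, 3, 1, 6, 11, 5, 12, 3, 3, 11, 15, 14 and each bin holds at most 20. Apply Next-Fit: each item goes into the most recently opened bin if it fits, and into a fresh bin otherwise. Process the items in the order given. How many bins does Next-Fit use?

10

Put 6 in bin 1; 14 remain.
Put 15 in bin 2; 5 remain.
Put 13 in bin 3; 7 remain.
Put 13 in bin 4; 7 remain.
Put 1 in bin 4; 6 remain.
Put 12 in bin 5; 8 remain.
Put 3 in bin 5; 5 remain.
Put 1 in bin 5; 4 remain.
Put 6 in bin 6; 14 remain.
Put 11 in bin 6; 3 remain.
Put 5 in bin 7; 15 remain.
Put 12 in bin 7; 3 remain.
Put 3 in bin 7; 0 remain.
Put 3 in bin 8; 17 remain.
Put 11 in bin 8; 6 remain.
Put 15 in bin 9; 5 remain.
Put 14 in bin 10; 6 remain.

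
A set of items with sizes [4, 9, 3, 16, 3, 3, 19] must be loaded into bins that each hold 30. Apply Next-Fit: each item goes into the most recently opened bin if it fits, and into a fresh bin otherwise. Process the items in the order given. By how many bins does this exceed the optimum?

1

Next-Fit: [4,9,3] [16,3,3] [19] → 3 bins.
Total size 57; any packing needs at least ⌈57/30⌉ = 2 bins.
An optimal packing achieves that bound: [19,9] [16,4,3,3,3] → 2 bins.
Excess: 3 − 2 = 1.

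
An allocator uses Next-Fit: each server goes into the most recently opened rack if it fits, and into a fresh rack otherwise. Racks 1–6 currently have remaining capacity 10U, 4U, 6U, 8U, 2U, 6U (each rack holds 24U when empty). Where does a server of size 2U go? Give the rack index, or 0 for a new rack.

6

Next-Fit only looks at rack 6, which has 6U free.
2U fits there.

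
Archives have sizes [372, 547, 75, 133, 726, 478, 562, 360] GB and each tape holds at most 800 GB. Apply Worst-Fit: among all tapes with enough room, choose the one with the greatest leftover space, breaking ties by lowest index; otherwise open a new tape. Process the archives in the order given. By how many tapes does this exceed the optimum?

Worst-Fit: [372,75,133] [547] [726] [478] [562] [360] → 6 tapes.
Total size 3253 GB; any packing needs at least ⌈3253/800⌉ = 5 tapes.
An optimal packing achieves that bound: [726] [562,133,75] [547] [478] [372,360] → 5 tapes.
Excess: 6 − 5 = 1.

1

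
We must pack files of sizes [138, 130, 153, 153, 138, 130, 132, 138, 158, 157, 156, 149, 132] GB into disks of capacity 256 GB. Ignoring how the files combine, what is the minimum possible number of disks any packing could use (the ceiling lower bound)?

Total size = 138 + 130 + 153 + 153 + 138 + 130 + 132 + 138 + 158 + 157 + 156 + 149 + 132 = 1864 GB.
⌈1864 / 256⌉ = 8.

8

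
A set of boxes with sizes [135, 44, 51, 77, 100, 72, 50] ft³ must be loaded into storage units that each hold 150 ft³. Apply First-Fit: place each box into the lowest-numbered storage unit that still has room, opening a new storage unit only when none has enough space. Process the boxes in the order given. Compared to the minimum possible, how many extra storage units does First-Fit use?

0

First-Fit: [135] [44,51,50] [77,72] [100] → 4 storage units.
Total size 529 ft³; any packing needs at least ⌈529/150⌉ = 4 storage units.
So 4 is already optimal.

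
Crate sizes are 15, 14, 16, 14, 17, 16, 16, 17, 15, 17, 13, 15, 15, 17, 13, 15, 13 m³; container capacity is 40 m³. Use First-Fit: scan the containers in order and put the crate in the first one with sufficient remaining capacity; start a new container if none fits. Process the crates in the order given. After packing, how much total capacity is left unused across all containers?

102

Put 15 m³ in container 1; 25 m³ remain.
Put 14 m³ in container 1; 11 m³ remain.
Put 16 m³ in container 2; 24 m³ remain.
Put 14 m³ in container 2; 10 m³ remain.
Put 17 m³ in container 3; 23 m³ remain.
Put 16 m³ in container 3; 7 m³ remain.
Put 16 m³ in container 4; 24 m³ remain.
Put 17 m³ in container 4; 7 m³ remain.
Put 15 m³ in container 5; 25 m³ remain.
Put 17 m³ in container 5; 8 m³ remain.
Put 13 m³ in container 6; 27 m³ remain.
Put 15 m³ in container 6; 12 m³ remain.
Put 15 m³ in container 7; 25 m³ remain.
Put 17 m³ in container 7; 8 m³ remain.
Put 13 m³ in container 8; 27 m³ remain.
Put 15 m³ in container 8; 12 m³ remain.
Put 13 m³ in container 9; 27 m³ remain.
9 containers × 40 m³ = 360 m³; used 258 m³; unused 102 m³.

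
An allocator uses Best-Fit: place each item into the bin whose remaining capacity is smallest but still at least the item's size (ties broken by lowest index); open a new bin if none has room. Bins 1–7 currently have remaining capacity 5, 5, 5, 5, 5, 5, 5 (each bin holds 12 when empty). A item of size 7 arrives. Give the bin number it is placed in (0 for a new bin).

0

No bin has ≥ 7 free, so a new bin is opened.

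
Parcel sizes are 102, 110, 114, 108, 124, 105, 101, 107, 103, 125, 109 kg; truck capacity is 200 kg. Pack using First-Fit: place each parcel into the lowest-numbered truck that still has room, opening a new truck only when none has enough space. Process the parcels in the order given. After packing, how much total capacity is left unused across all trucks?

Put 102 kg in truck 1; 98 kg remain.
Put 110 kg in truck 2; 90 kg remain.
Put 114 kg in truck 3; 86 kg remain.
Put 108 kg in truck 4; 92 kg remain.
Put 124 kg in truck 5; 76 kg remain.
Put 105 kg in truck 6; 95 kg remain.
Put 101 kg in truck 7; 99 kg remain.
Put 107 kg in truck 8; 93 kg remain.
Put 103 kg in truck 9; 97 kg remain.
Put 125 kg in truck 10; 75 kg remain.
Put 109 kg in truck 11; 91 kg remain.
11 trucks × 200 kg = 2200 kg; used 1208 kg; unused 992 kg.

992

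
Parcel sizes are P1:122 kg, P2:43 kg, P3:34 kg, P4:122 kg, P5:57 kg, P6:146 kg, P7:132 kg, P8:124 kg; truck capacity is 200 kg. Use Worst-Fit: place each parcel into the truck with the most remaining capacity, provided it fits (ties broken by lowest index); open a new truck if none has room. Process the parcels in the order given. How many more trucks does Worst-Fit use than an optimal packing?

Worst-Fit: [122,43,34] [122,57] [146] [132] [124] → 5 trucks.
5 parcels exceed 100 kg (half the capacity), and no two of those can share a truck, so at least 5 trucks are needed.
So 5 is already optimal.

0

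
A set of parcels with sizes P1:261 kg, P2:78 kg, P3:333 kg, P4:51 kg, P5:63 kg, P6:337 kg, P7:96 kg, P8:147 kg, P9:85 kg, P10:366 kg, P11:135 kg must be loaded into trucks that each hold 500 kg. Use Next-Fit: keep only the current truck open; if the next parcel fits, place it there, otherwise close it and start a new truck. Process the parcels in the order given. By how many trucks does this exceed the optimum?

2

Next-Fit: [261,78] [333,51,63] [337,96] [147,85] [366] [135] → 6 trucks.
Total size 1952 kg; any packing needs at least ⌈1952/500⌉ = 4 trucks.
An optimal packing achieves that bound: [366,78,51] [337,147] [333,96,63] [261,135,85] → 4 trucks.
Excess: 6 − 4 = 2.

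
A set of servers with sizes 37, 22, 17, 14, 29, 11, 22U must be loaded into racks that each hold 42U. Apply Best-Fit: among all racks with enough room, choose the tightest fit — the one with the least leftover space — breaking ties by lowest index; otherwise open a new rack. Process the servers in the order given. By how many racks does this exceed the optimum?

0

Best-Fit: [37] [22,17] [14,22] [29,11] → 4 racks.
Total size 152U; any packing needs at least ⌈152/42⌉ = 4 racks.
So 4 is already optimal.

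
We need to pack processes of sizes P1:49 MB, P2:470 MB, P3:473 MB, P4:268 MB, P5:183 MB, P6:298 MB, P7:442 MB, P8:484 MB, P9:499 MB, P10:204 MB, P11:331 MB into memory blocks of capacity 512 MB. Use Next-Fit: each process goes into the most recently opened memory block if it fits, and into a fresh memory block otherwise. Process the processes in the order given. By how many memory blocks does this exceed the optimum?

Next-Fit: [49] [470] [473] [268,183] [298] [442] [484] [499] [204] [331] → 10 memory blocks.
Total size 3701 MB; any packing needs at least ⌈3701/512⌉ = 8 memory blocks.
An optimal packing achieves that bound: [499] [484] [473] [470] [442,49] [331] [298,204] [268,183] → 8 memory blocks.
Excess: 10 − 8 = 2.

2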